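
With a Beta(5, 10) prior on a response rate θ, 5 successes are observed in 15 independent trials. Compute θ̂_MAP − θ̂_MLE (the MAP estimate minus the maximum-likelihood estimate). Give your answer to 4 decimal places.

MAP − MLE = -0.0119

Posterior is Beta(10, 20); MAP = (10−1)/(30−2) = 9/28 ≈ 0.32143.
MLE ignores the prior: θ̂_MLE = k/n = 5/15 ≈ 0.33333.
Difference = 9/28 − 5/15 = -1/84 ≈ -0.0119.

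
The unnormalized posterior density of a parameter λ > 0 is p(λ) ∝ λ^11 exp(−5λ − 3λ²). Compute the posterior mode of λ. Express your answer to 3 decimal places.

ℓ'(λ) = 11/λ − 5 − 6λ. Setting this to zero and multiplying by λ: 6λ² + 5λ − 11 = 0.
λ = (−5 + √(5² + 4·6·11)) / (2·6) = (−5 + √289) / 12 = (−5 + 17)/12 = 1.
ℓ''(λ) = −11/λ² − 6 < 0, confirming a maximum.

λ̂_MAP = 1.000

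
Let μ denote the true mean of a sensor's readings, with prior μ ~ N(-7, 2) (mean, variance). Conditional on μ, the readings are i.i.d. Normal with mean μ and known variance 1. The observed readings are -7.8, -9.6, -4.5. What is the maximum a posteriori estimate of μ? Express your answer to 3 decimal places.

μ̂_MAP = -7.257

n = 3; x̄ = ((-7.8) + (-9.6) + (-4.5))/3 = -21.9/3 = -7.3.
For a Normal prior and Normal likelihood with known variance, the posterior is Normal; its mode equals its mean, the precision-weighted average.
Prior precision 1/σ₀² = 1/2 = 0.5; data precision n/σ² = 3/1 = 3.
μ̂ = (0.5·(-7) + 3·(-7.3)) / (0.5 + 3) = (-25.4)/3.5 = -254/35 ≈ -7.257.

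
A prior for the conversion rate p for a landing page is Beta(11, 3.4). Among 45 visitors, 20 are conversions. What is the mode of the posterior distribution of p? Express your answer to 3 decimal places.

Prior: Beta(11, 3.4).
Data: 20 successes in 45 trials. The binomial likelihood contributes p^20(1−p)^25, so the posterior is Beta(11+20, 3.4+25) = Beta(31, 28.4).
For Beta(a, b) with a, b > 1 the mode is (a−1)/(a+b−2) = 30/57.4 ≈ 0.523.

p̂_MAP = 0.523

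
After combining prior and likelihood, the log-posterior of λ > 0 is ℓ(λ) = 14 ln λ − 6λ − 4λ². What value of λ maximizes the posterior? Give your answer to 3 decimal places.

ℓ'(λ) = 14/λ − 6 − 8λ. Setting this to zero and multiplying by λ: 8λ² + 6λ − 14 = 0.
λ = (−6 + √(6² + 4·8·14)) / (2·8) = (−6 + √484) / 16 = (−6 + 22)/16 = 1.
ℓ''(λ) = −14/λ² − 8 < 0, confirming a maximum.

λ̂_MAP = 1.000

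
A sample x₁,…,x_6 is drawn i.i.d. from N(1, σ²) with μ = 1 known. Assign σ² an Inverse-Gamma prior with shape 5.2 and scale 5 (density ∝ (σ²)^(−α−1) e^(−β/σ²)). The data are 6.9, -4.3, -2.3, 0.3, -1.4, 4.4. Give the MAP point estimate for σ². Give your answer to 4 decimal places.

σ̂²_MAP = 5.5217

Sum of squared deviations about the known mean: SS = (6.9−1)² + (-4.3−1)² + (-2.3−1)² + (0.3−1)² + (-1.4−1)² + (4.4−1)² = 91.6.
The Normal likelihood contributes (σ²)^(−n/2) exp(−SS/(2σ²)), so the posterior is Inverse-Gamma(α + n/2, β + SS/2) = Inverse-Gamma(8.2, 50.8).
The mode of Inverse-Gamma(a, b) is b/(a+1) = 50.8/9.2 ≈ 5.5217.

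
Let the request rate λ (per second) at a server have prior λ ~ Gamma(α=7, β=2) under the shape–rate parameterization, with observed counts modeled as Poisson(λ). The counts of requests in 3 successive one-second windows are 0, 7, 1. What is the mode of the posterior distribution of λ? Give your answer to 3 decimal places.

Σxᵢ = 0+7+1 = 8, with n = 3.
Posterior ∝ λ^6e^(−2λ) · λ^8e^(−3λ) = λ^14e^(−5λ), i.e. Gamma(shape=15, rate=5).
The mode of a Gamma(a, b) with a ≥ 1 (shape–rate) is (a−1)/b = 14/5 ≈ 2.800.

λ̂_MAP = 2.800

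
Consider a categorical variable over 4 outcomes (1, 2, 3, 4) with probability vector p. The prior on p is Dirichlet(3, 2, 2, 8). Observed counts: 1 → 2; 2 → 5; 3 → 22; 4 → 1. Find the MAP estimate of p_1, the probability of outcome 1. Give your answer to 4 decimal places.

MAP estimate: 0.0976

The posterior is Dirichlet(αᵢ + nᵢ) = Dirichlet(5, 7, 24, 9).
For a Dirichlet(a₁,…,a_K) with all aᵢ > 1, the mode has j-th component (aⱼ − 1)/(Σaᵢ − K).
Here Σaᵢ = 45 and K = 4, so p_1 = (5 − 1)/(45 − 4) = 4/41 ≈ 0.0976.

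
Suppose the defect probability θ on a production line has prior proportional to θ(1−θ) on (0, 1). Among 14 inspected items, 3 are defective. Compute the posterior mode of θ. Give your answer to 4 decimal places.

The prior density ∝ θ(1−θ)^1 is the kernel of Beta(2, 2).
Data: 3 successes in 14 trials. The binomial likelihood contributes θ^3(1−θ)^11, so the posterior is Beta(2+3, 2+11) = Beta(5, 13).
For Beta(a, b) with a, b > 1 the mode is (a−1)/(a+b−2) = 4/16 ≈ 0.2500.

θ̂_MAP = 0.2500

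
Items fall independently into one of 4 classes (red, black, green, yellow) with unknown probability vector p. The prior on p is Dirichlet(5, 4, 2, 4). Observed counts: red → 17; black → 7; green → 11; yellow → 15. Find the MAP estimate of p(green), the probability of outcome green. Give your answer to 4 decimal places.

MAP estimate of p(green) = 0.1967

The posterior is Dirichlet(αᵢ + nᵢ) = Dirichlet(22, 11, 13, 19).
For a Dirichlet(a₁,…,a_K) with all aᵢ > 1, the mode has j-th component (aⱼ − 1)/(Σaᵢ − K).
Here Σaᵢ = 65 and K = 4, so p(green) = (13 − 1)/(65 − 4) = 12/61 ≈ 0.1967.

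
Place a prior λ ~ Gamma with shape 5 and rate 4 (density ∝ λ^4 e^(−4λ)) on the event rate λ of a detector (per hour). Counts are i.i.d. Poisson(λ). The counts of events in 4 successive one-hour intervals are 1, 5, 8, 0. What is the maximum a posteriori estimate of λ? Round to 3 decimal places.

Σxᵢ = 1+5+8+0 = 14, with n = 4.
Posterior ∝ λ^4e^(−4λ) · λ^14e^(−4λ) = λ^18e^(−8λ), i.e. Gamma(shape=19, rate=8).
The mode of a Gamma(a, b) with a ≥ 1 (shape–rate) is (a−1)/b = 18/8 ≈ 2.250.

λ̂_MAP = 2.250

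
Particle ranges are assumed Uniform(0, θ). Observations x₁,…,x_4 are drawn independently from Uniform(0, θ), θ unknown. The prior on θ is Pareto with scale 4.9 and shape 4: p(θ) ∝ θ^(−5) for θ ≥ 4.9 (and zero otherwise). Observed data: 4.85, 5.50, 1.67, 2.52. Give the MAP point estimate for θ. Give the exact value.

The Uniform(0, θ) likelihood is θ^(−n) for θ ≥ max(xᵢ), zero otherwise. Here max(xᵢ) = 5.50.
Posterior ∝ θ^(−5) · θ^(−4) = θ^(−9) on θ ≥ max(4.9, 5.50) = 5.50.
This density is strictly decreasing in θ, so the posterior mode lies at the lower boundary of the support.

θ̂_MAP = 5.50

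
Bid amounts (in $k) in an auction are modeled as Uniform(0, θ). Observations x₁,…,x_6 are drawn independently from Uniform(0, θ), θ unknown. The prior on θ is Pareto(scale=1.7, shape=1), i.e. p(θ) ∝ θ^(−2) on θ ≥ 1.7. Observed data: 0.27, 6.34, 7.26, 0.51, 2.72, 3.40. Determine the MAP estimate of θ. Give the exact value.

θ̂_MAP = 7.26

The Uniform(0, θ) likelihood is θ^(−n) for θ ≥ max(xᵢ), zero otherwise. Here max(xᵢ) = 7.26.
Posterior ∝ θ^(−2) · θ^(−6) = θ^(−8) on θ ≥ max(1.7, 7.26) = 7.26.
This density is strictly decreasing in θ, so the posterior mode lies at the lower boundary of the support.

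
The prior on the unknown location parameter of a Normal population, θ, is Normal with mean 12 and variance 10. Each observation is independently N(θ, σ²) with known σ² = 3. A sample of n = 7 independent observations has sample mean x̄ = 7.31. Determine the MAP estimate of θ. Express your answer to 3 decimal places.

n = 7, x̄ = 7.31.
For a Normal prior and Normal likelihood with known variance, the posterior is Normal; its mode equals its mean, the precision-weighted average.
Prior precision 1/σ₀² = 1/10 = 0.1; data precision n/σ² = 7/3.
θ̂ = (0.1·12 + (7/3)·7.31) / (0.1 + 7/3) = (5477/300)/(73/30) = 5477/730 ≈ 7.503.

θ̂_MAP = 7.503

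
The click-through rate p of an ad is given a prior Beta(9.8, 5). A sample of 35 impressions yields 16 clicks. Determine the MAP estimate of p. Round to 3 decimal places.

p̂_MAP = 0.519

Prior: Beta(9.8, 5).
Data: 16 successes in 35 trials. The binomial likelihood contributes p^16(1−p)^19, so the posterior is Beta(9.8+16, 5+19) = Beta(25.8, 24).
For Beta(a, b) with a, b > 1 the mode is (a−1)/(a+b−2) = 24.8/47.8 ≈ 0.519.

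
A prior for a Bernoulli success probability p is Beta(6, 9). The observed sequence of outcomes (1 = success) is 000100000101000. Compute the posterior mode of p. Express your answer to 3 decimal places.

p̂_MAP = 0.286

Prior: Beta(6, 9).
Data: 3 successes in 15 trials (from the sequence). The binomial likelihood contributes p^3(1−p)^12, so the posterior is Beta(6+3, 9+12) = Beta(9, 21).
For Beta(a, b) with a, b > 1 the mode is (a−1)/(a+b−2) = 8/28 ≈ 0.286.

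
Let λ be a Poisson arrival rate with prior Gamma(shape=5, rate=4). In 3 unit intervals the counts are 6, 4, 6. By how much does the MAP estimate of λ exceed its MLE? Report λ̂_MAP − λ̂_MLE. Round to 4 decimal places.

Σxᵢ = 16. Posterior is Gamma(21, 7); MAP = (21−1)/7 = 20/7 ≈ 2.85714.
MLE = x̄ = 16/3 ≈ 5.33333.
Difference = 20/7 − 16/3 = -52/21 ≈ -2.4762.

MAP − MLE = -2.4762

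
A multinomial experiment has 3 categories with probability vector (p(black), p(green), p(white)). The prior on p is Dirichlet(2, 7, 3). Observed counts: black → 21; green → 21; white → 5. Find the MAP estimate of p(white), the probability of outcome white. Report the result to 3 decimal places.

MAP estimate of p(white) = 0.125

The posterior is Dirichlet(αᵢ + nᵢ) = Dirichlet(23, 28, 8).
For a Dirichlet(a₁,…,a_K) with all aᵢ > 1, the mode has j-th component (aⱼ − 1)/(Σaᵢ − K).
Here Σaᵢ = 59 and K = 3, so p(white) = (8 − 1)/(59 − 3) = 7/56 ≈ 0.125.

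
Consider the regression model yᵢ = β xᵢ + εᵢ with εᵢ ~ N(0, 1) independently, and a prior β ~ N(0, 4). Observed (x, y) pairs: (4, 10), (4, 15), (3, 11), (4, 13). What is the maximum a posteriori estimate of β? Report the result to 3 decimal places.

log p(β | y) = −Σ(yᵢ − βxᵢ)²/(2·1) − β²/(2·4) + const.
Setting the derivative to zero: Σxᵢ(yᵢ − βxᵢ)/1 − β/4 = 0, so β = Σxᵢyᵢ / (Σxᵢ² + σ²/τ²).
Σxᵢyᵢ = 4·10 + 4·15 + 3·11 + 4·13 = 185; Σxᵢ² = 57; σ²/τ² = 0.25.
β̂_MAP = 185 / (57 + 0.25) = 185/57.25 ≈ 3.231.

β̂_MAP = 3.231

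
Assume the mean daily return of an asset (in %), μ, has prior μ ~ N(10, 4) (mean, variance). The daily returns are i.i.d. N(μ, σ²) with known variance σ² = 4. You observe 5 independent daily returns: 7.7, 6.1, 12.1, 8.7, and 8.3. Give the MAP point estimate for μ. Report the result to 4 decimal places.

μ̂_MAP = 8.8167

n = 5; x̄ = (7.7 + 6.1 + 12.1 + 8.7 + 8.3)/5 = 42.9/5 = 8.58.
For a Normal prior and Normal likelihood with known variance, the posterior is Normal; its mode equals its mean, the precision-weighted average.
Prior precision 1/σ₀² = 1/4 = 0.25; data precision n/σ² = 5/4 = 1.25.
μ̂ = (0.25·10 + 1.25·8.58) / (0.25 + 1.25) = 13.225/1.5 = 529/60 ≈ 8.8167.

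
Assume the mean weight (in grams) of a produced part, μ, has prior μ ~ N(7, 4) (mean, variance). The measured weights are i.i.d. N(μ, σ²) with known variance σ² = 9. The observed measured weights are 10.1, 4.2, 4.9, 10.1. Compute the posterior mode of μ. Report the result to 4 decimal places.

n = 4; x̄ = (10.1 + 4.2 + 4.9 + 10.1)/4 = 29.3/4 = 7.325.
For a Normal prior and Normal likelihood with known variance, the posterior is Normal; its mode equals its mean, the precision-weighted average.
Prior precision 1/σ₀² = 1/4 = 0.25; data precision n/σ² = 4/9.
μ̂ = (0.25·7 + (4/9)·7.325) / (0.25 + 4/9) = (901/180)/(25/36) = 7.2080.

μ̂_MAP = 7.2080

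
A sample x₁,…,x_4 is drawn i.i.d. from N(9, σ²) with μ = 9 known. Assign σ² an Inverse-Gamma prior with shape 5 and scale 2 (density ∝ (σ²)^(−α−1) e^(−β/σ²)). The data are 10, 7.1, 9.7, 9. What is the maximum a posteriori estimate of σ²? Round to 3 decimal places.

Sum of squared deviations about the known mean: SS = (10−9)² + (7.1−9)² + (9.7−9)² + (9−9)² = 5.1.
The Normal likelihood contributes (σ²)^(−n/2) exp(−SS/(2σ²)), so the posterior is Inverse-Gamma(α + n/2, β + SS/2) = Inverse-Gamma(7, 4.55).
The mode of Inverse-Gamma(a, b) is b/(a+1) = 4.55/8 ≈ 0.569.

σ̂²_MAP = 0.569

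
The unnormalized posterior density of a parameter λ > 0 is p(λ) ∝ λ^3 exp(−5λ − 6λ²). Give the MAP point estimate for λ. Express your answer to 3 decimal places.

ℓ'(λ) = 3/λ − 5 − 12λ. Setting this to zero and multiplying by λ: 12λ² + 5λ − 3 = 0.
λ = (−5 + √(5² + 4·12·3)) / (2·12) = (−5 + √169) / 24 = (−5 + 13)/24 = 1/3.
ℓ''(λ) = −3/λ² − 12 < 0, confirming a maximum.

λ̂_MAP = 0.333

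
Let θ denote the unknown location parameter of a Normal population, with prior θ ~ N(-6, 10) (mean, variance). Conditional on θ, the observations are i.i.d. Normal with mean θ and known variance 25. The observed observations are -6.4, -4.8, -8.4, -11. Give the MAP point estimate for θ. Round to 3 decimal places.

θ̂_MAP = -7.015

n = 4; x̄ = ((-6.4) + (-4.8) + (-8.4) + (-11))/4 = -30.6/4 = -7.65.
For a Normal prior and Normal likelihood with known variance, the posterior is Normal; its mode equals its mean, the precision-weighted average.
Prior precision 1/σ₀² = 1/10 = 0.1; data precision n/σ² = 4/25 = 0.16.
θ̂ = (0.1·(-6) + 0.16·(-7.65)) / (0.1 + 0.16) = (-1.824)/0.26 = -456/65 ≈ -7.015.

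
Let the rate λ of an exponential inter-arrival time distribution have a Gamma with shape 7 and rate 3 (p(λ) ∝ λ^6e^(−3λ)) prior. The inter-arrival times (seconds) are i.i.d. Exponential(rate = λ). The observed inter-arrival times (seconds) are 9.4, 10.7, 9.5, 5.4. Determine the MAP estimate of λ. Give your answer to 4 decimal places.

The Exponential(rate=λ) likelihood is ∝ λ^n e^(−λΣtᵢ). Here n = 4 and Σtᵢ = 9.4 + 10.7 + 9.5 + 5.4 = 35.
Posterior ∝ λ^6e^(−3λ) · λ^4e^(−35λ) = λ^10e^(−38λ), i.e. Gamma(11, 38).
Mode = (a−1)/b = 10/38 ≈ 0.2632.

λ̂_MAP = 0.2632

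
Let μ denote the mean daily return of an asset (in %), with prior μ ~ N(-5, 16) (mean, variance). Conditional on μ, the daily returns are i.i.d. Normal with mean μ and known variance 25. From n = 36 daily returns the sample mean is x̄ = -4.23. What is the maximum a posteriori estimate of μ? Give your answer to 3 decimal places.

n = 36, x̄ = -4.23.
For a Normal prior and Normal likelihood with known variance, the posterior is Normal; its mode equals its mean, the precision-weighted average.
Prior precision 1/σ₀² = 1/16 = 0.0625; data precision n/σ² = 36/25 = 1.44.
μ̂ = (0.0625·(-5) + 1.44·(-4.23)) / (0.0625 + 1.44) = (-6.4037)/1.5025 = -64037/15025 ≈ -4.262.

μ̂_MAP = -4.262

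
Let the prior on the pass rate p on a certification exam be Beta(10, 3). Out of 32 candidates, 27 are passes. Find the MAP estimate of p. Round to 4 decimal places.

Prior: Beta(10, 3).
Data: 27 successes in 32 trials. The binomial likelihood contributes p^27(1−p)^5, so the posterior is Beta(10+27, 3+5) = Beta(37, 8).
For Beta(a, b) with a, b > 1 the mode is (a−1)/(a+b−2) = 36/43 ≈ 0.8372.

p̂_MAP = 0.8372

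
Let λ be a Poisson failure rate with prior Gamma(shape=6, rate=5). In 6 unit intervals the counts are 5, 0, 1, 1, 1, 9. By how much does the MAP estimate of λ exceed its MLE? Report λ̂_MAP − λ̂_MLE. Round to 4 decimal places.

MAP − MLE = -0.8333

Σxᵢ = 17. Posterior is Gamma(23, 11); MAP = (23−1)/11 = 22/11 ≈ 2.00000.
MLE = x̄ = 17/6 ≈ 2.83333.
Difference = 22/11 − 17/6 = -5/6 ≈ -0.8333.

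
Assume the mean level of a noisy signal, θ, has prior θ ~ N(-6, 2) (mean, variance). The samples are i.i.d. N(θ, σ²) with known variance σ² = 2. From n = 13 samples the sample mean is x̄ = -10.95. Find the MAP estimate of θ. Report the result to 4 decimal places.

θ̂_MAP = -10.5964

n = 13, x̄ = -10.95.
For a Normal prior and Normal likelihood with known variance, the posterior is Normal; its mode equals its mean, the precision-weighted average.
Prior precision 1/σ₀² = 1/2 = 0.5; data precision n/σ² = 13/2 = 6.5.
θ̂ = (0.5·(-6) + 6.5·(-10.95)) / (0.5 + 6.5) = (-74.175)/7 = -2967/280 ≈ -10.5964.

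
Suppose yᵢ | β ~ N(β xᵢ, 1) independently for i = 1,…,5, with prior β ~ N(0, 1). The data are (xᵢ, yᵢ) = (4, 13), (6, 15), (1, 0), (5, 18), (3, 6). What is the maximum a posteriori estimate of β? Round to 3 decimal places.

β̂_MAP = 2.841

log p(β | y) = −Σ(yᵢ − βxᵢ)²/(2·1) − β²/(2·1) + const.
Setting the derivative to zero: Σxᵢ(yᵢ − βxᵢ)/1 − β/1 = 0, so β = Σxᵢyᵢ / (Σxᵢ² + σ²/τ²).
Σxᵢyᵢ = 4·13 + 6·15 + 1·0 + 5·18 + 3·6 = 250; Σxᵢ² = 87; σ²/τ² = 1.
β̂_MAP = 250 / (87 + 1) = 250/88 ≈ 2.841.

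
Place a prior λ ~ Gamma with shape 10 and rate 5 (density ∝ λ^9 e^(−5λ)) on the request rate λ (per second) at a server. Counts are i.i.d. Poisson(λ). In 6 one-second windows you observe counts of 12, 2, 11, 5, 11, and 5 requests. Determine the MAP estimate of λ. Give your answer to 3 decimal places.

Σxᵢ = 12+2+11+5+11+5 = 46, with n = 6.
Posterior ∝ λ^9e^(−5λ) · λ^46e^(−6λ) = λ^55e^(−11λ), i.e. Gamma(shape=56, rate=11).
The mode of a Gamma(a, b) with a ≥ 1 (shape–rate) is (a−1)/b = 55/11 ≈ 5.000.

λ̂_MAP = 5.000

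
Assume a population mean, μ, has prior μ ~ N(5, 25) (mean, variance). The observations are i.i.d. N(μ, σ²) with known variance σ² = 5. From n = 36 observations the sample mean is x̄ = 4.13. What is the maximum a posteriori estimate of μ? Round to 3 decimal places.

μ̂_MAP = 4.135

n = 36, x̄ = 4.13.
For a Normal prior and Normal likelihood with known variance, the posterior is Normal; its mode equals its mean, the precision-weighted average.
Prior precision 1/σ₀² = 1/25 = 0.04; data precision n/σ² = 36/5 = 7.2.
μ̂ = (0.04·5 + 7.2·4.13) / (0.04 + 7.2) = 29.936/7.24 = 3742/905 ≈ 4.135.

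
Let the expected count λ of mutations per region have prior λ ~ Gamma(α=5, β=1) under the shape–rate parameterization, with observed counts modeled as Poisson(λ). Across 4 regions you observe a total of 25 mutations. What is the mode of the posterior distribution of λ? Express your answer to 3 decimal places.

Σxᵢ = 25, n = 4.
Posterior ∝ λ^4e^(−1λ) · λ^25e^(−4λ) = λ^29e^(−5λ), i.e. Gamma(shape=30, rate=5).
The mode of a Gamma(a, b) with a ≥ 1 (shape–rate) is (a−1)/b = 29/5 ≈ 5.800.

λ̂_MAP = 5.800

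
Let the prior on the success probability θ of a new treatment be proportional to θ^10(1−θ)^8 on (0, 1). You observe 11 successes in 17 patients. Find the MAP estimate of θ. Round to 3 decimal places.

The prior density ∝ θ^10(1−θ)^8 is the kernel of Beta(11, 9).
Data: 11 successes in 17 trials. The binomial likelihood contributes θ^11(1−θ)^6, so the posterior is Beta(11+11, 9+6) = Beta(22, 15).
For Beta(a, b) with a, b > 1 the mode is (a−1)/(a+b−2) = 21/35 ≈ 0.600.

θ̂_MAP = 0.600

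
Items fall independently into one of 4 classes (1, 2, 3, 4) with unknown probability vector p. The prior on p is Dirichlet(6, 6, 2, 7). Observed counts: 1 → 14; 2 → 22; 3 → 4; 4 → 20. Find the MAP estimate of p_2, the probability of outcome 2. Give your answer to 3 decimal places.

The posterior is Dirichlet(αᵢ + nᵢ) = Dirichlet(20, 28, 6, 27).
For a Dirichlet(a₁,…,a_K) with all aᵢ > 1, the mode has j-th component (aⱼ − 1)/(Σaᵢ − K).
Here Σaᵢ = 81 and K = 4, so p_2 = (28 − 1)/(81 − 4) = 27/77 ≈ 0.351.

MAP estimate: 0.351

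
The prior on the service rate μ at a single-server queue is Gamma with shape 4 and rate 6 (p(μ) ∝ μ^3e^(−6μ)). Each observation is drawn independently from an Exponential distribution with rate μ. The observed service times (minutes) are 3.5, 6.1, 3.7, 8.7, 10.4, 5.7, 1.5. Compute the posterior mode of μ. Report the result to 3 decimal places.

The Exponential(rate=μ) likelihood is ∝ μ^n e^(−μΣtᵢ). Here n = 7 and Σtᵢ = 3.5 + 6.1 + 3.7 + 8.7 + 10.4 + 5.7 + 1.5 = 39.6.
Posterior ∝ μ^3e^(−6μ) · μ^7e^(−39.6μ) = μ^10e^(−45.6μ), i.e. Gamma(11, 45.6).
Mode = (a−1)/b = 10/45.6 ≈ 0.219.

μ̂_MAP = 0.219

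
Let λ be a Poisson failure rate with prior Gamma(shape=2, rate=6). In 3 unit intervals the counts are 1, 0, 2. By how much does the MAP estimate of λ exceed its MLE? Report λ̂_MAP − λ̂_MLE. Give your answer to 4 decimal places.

MAP − MLE = -0.5556

Σxᵢ = 3. Posterior is Gamma(5, 9); MAP = (5−1)/9 = 4/9 ≈ 0.44444.
MLE = x̄ = 3/3 ≈ 1.00000.
Difference = 4/9 − 3/3 = -5/9 ≈ -0.5556.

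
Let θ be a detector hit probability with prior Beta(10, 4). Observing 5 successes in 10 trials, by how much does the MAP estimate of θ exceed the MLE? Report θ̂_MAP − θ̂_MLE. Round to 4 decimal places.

Posterior is Beta(15, 9); MAP = (15−1)/(24−2) = 14/22 ≈ 0.63636.
MLE ignores the prior: θ̂_MLE = k/n = 5/10 ≈ 0.50000.
Difference = 14/22 − 5/10 = 3/22 ≈ 0.1364.

MAP − MLE = 0.1364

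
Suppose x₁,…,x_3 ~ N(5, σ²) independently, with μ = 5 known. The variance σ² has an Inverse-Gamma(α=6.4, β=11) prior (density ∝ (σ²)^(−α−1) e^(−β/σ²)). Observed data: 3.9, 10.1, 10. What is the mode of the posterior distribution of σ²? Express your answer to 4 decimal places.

σ̂²_MAP = 4.1697

Sum of squared deviations about the known mean: SS = (3.9−5)² + (10.1−5)² + (10−5)² = 52.22.
The Normal likelihood contributes (σ²)^(−n/2) exp(−SS/(2σ²)), so the posterior is Inverse-Gamma(α + n/2, β + SS/2) = Inverse-Gamma(7.9, 37.11).
The mode of Inverse-Gamma(a, b) is b/(a+1) = 37.11/8.9 ≈ 4.1697.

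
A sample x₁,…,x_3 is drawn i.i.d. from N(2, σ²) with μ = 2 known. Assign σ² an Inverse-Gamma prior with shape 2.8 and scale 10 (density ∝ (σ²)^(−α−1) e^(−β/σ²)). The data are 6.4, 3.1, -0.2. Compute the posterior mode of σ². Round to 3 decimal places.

σ̂²_MAP = 4.284

Sum of squared deviations about the known mean: SS = (6.4−2)² + (3.1−2)² + (-0.2−2)² = 25.41.
The Normal likelihood contributes (σ²)^(−n/2) exp(−SS/(2σ²)), so the posterior is Inverse-Gamma(α + n/2, β + SS/2) = Inverse-Gamma(4.3, 22.705).
The mode of Inverse-Gamma(a, b) is b/(a+1) = 22.705/5.3 ≈ 4.284.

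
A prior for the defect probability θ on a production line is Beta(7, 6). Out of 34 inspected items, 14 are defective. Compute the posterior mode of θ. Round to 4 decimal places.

θ̂_MAP = 0.4444

Prior: Beta(7, 6).
Data: 14 successes in 34 trials. The binomial likelihood contributes θ^14(1−θ)^20, so the posterior is Beta(7+14, 6+20) = Beta(21, 26).
For Beta(a, b) with a, b > 1 the mode is (a−1)/(a+b−2) = 20/45 ≈ 0.4444.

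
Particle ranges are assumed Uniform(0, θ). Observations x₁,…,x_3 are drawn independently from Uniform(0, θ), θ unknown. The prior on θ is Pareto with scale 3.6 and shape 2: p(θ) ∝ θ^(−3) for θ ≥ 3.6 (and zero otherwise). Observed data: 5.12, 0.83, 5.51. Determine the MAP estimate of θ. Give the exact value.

The Uniform(0, θ) likelihood is θ^(−n) for θ ≥ max(xᵢ), zero otherwise. Here max(xᵢ) = 5.51.
Posterior ∝ θ^(−3) · θ^(−3) = θ^(−6) on θ ≥ max(3.6, 5.51) = 5.51.
This density is strictly decreasing in θ, so the posterior mode lies at the lower boundary of the support.

θ̂_MAP = 5.51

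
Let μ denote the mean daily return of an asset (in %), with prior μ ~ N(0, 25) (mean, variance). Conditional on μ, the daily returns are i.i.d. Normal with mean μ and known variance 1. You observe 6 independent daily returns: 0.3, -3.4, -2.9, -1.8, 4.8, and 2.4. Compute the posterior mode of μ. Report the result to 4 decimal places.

μ̂_MAP = -0.0993

n = 6; x̄ = (0.3 + (-3.4) + (-2.9) + (-1.8) + 4.8 + 2.4)/6 = -0.6/6 = -0.1.
For a Normal prior and Normal likelihood with known variance, the posterior is Normal; its mode equals its mean, the precision-weighted average.
Prior precision 1/σ₀² = 1/25 = 0.04; data precision n/σ² = 6/1 = 6.
μ̂ = (0.04·0 + 6·(-0.1)) / (0.04 + 6) = (-0.6)/6.04 = -15/151 ≈ -0.0993.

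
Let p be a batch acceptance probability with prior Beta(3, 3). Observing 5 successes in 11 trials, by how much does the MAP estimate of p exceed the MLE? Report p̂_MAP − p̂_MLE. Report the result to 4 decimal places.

Posterior is Beta(8, 9); MAP = (8−1)/(17−2) = 7/15 ≈ 0.46667.
MLE ignores the prior: p̂_MLE = k/n = 5/11 ≈ 0.45455.
Difference = 7/15 − 5/11 = 2/165 ≈ 0.0121.

MAP − MLE = 0.0121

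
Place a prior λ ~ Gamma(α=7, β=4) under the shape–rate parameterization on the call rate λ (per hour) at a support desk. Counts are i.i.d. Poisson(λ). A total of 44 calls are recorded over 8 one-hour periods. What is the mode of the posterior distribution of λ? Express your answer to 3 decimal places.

Σxᵢ = 44, n = 8.
Posterior ∝ λ^6e^(−4λ) · λ^44e^(−8λ) = λ^50e^(−12λ), i.e. Gamma(shape=51, rate=12).
The mode of a Gamma(a, b) with a ≥ 1 (shape–rate) is (a−1)/b = 50/12 ≈ 4.167.

λ̂_MAP = 4.167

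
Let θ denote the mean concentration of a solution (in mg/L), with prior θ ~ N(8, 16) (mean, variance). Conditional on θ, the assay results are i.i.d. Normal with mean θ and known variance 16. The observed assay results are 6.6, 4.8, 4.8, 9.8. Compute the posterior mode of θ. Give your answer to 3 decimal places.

θ̂_MAP = 6.800

n = 4; x̄ = (6.6 + 4.8 + 4.8 + 9.8)/4 = 26/4 = 6.5.
For a Normal prior and Normal likelihood with known variance, the posterior is Normal; its mode equals its mean, the precision-weighted average.
Prior precision 1/σ₀² = 1/16 = 0.0625; data precision n/σ² = 4/16 = 0.25.
θ̂ = (0.0625·8 + 0.25·6.5) / (0.0625 + 0.25) = 2.125/0.3125 = 6.800.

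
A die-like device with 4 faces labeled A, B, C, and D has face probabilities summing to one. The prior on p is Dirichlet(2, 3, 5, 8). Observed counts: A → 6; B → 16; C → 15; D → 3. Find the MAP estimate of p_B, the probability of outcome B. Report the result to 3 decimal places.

MAP estimate of p_B = 0.333

The posterior is Dirichlet(αᵢ + nᵢ) = Dirichlet(8, 19, 20, 11).
For a Dirichlet(a₁,…,a_K) with all aᵢ > 1, the mode has j-th component (aⱼ − 1)/(Σaᵢ − K).
Here Σaᵢ = 58 and K = 4, so p_B = (19 − 1)/(58 − 4) = 18/54 ≈ 0.333.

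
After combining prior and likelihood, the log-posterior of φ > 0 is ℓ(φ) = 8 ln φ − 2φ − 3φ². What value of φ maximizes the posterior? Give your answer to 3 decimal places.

ℓ'(φ) = 8/φ − 2 − 6φ. Setting this to zero and multiplying by φ: 6φ² + 2φ − 8 = 0.
φ = (−2 + √(2² + 4·6·8)) / (2·6) = (−2 + √196) / 12 = (−2 + 14)/12 = 1.
ℓ''(φ) = −8/φ² − 6 < 0, confirming a maximum.

φ̂_MAP = 1.000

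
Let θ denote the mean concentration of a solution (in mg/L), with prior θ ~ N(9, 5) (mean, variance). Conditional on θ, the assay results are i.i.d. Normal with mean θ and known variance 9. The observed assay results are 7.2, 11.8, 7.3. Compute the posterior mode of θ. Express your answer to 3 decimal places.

n = 3; x̄ = (7.2 + 11.8 + 7.3)/3 = 26.3/3 = 263/30 ≈ 8.7667.
For a Normal prior and Normal likelihood with known variance, the posterior is Normal; its mode equals its mean, the precision-weighted average.
Prior precision 1/σ₀² = 1/5 = 0.2; data precision n/σ² = 3/9 = 1/3.
θ̂ = (0.2·9 + (1/3)·(263/30)) / (0.2 + 1/3) = (85/18)/(8/15) = 425/48 ≈ 8.854.

θ̂_MAP = 8.854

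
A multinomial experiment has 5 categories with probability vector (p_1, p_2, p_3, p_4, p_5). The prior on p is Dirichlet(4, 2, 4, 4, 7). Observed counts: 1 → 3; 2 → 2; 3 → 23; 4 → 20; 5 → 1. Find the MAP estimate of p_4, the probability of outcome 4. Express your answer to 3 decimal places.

MAP estimate: 0.354

The posterior is Dirichlet(αᵢ + nᵢ) = Dirichlet(7, 4, 27, 24, 8).
For a Dirichlet(a₁,…,a_K) with all aᵢ > 1, the mode has j-th component (aⱼ − 1)/(Σaᵢ − K).
Here Σaᵢ = 70 and K = 5, so p_4 = (24 − 1)/(70 − 5) = 23/65 ≈ 0.354.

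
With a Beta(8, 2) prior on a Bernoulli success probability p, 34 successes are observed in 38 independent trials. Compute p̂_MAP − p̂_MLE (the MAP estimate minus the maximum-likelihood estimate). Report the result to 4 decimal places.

Posterior is Beta(42, 6); MAP = (42−1)/(48−2) = 41/46 ≈ 0.89130.
MLE ignores the prior: p̂_MLE = k/n = 34/38 ≈ 0.89474.
Difference = 41/46 − 34/38 = -3/874 ≈ -0.0034.

MAP − MLE = -0.0034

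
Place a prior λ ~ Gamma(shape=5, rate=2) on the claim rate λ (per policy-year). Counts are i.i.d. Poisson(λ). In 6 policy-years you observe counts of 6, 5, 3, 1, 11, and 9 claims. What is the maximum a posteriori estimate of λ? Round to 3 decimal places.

Σxᵢ = 6+5+3+1+11+9 = 35, with n = 6.
Posterior ∝ λ^4e^(−2λ) · λ^35e^(−6λ) = λ^39e^(−8λ), i.e. Gamma(shape=40, rate=8).
The mode of a Gamma(a, b) with a ≥ 1 (shape–rate) is (a−1)/b = 39/8 ≈ 4.875.

λ̂_MAP = 4.875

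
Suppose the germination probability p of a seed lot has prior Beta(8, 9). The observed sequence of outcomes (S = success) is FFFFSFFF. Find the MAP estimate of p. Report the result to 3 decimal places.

p̂_MAP = 0.348

Prior: Beta(8, 9).
Data: 1 success in 8 trials (from the sequence). The binomial likelihood contributes p(1−p)^7, so the posterior is Beta(8+1, 9+7) = Beta(9, 16).
For Beta(a, b) with a, b > 1 the mode is (a−1)/(a+b−2) = 8/23 ≈ 0.348.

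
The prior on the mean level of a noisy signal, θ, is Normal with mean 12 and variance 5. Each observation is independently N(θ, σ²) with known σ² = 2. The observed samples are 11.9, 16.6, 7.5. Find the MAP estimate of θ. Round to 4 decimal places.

θ̂_MAP = 12.0000

n = 3; x̄ = (11.9 + 16.6 + 7.5)/3 = 36/3 = 12.
For a Normal prior and Normal likelihood with known variance, the posterior is Normal; its mode equals its mean, the precision-weighted average.
Prior precision 1/σ₀² = 1/5 = 0.2; data precision n/σ² = 3/2 = 1.5.
θ̂ = (0.2·12 + 1.5·12) / (0.2 + 1.5) = 20.4/1.7 = 12.0000.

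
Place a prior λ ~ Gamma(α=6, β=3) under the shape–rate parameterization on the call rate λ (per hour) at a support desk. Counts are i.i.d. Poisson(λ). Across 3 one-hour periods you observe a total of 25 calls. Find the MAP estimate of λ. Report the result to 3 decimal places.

Σxᵢ = 25, n = 3.
Posterior ∝ λ^5e^(−3λ) · λ^25e^(−3λ) = λ^30e^(−6λ), i.e. Gamma(shape=31, rate=6).
The mode of a Gamma(a, b) with a ≥ 1 (shape–rate) is (a−1)/b = 30/6 ≈ 5.000.

λ̂_MAP = 5.000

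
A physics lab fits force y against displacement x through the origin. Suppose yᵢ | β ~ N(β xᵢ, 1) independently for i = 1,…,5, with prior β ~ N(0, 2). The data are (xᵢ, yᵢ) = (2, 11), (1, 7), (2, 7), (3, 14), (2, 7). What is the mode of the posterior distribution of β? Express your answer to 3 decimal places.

β̂_MAP = 4.400

log p(β | y) = −Σ(yᵢ − βxᵢ)²/(2·1) − β²/(2·2) + const.
Setting the derivative to zero: Σxᵢ(yᵢ − βxᵢ)/1 − β/2 = 0, so β = Σxᵢyᵢ / (Σxᵢ² + σ²/τ²).
Σxᵢyᵢ = 2·11 + 1·7 + 2·7 + 3·14 + 2·7 = 99; Σxᵢ² = 22; σ²/τ² = 0.5.
β̂_MAP = 99 / (22 + 0.5) = 99/22.5 ≈ 4.400.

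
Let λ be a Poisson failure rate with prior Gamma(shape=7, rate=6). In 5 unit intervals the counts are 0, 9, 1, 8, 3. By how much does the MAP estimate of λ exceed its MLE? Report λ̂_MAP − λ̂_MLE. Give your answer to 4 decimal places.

MAP − MLE = -1.7455

Σxᵢ = 21. Posterior is Gamma(28, 11); MAP = (28−1)/11 = 27/11 ≈ 2.45455.
MLE = x̄ = 21/5 ≈ 4.20000.
Difference = 27/11 − 21/5 = -96/55 ≈ -1.7455.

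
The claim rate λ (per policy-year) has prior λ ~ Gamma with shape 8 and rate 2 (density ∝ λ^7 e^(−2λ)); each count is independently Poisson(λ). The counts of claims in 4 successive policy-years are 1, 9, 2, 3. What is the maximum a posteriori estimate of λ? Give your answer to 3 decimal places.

λ̂_MAP = 3.667

Σxᵢ = 1+9+2+3 = 15, with n = 4.
Posterior ∝ λ^7e^(−2λ) · λ^15e^(−4λ) = λ^22e^(−6λ), i.e. Gamma(shape=23, rate=6).
The mode of a Gamma(a, b) with a ≥ 1 (shape–rate) is (a−1)/b = 22/6 ≈ 3.667.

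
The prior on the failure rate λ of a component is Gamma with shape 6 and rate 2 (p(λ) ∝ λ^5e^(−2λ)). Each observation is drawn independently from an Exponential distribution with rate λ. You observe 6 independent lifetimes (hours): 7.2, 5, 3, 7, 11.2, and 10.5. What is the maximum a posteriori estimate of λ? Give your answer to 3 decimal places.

The Exponential(rate=λ) likelihood is ∝ λ^n e^(−λΣtᵢ). Here n = 6 and Σtᵢ = 7.2 + 5 + 3 + 7 + 11.2 + 10.5 = 43.9.
Posterior ∝ λ^5e^(−2λ) · λ^6e^(−43.9λ) = λ^11e^(−45.9λ), i.e. Gamma(12, 45.9).
Mode = (a−1)/b = 11/45.9 ≈ 0.240.

λ̂_MAP = 0.240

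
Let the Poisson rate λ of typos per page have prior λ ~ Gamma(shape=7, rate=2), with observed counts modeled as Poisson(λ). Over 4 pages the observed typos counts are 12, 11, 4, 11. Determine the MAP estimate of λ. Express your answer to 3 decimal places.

Σxᵢ = 12+11+4+11 = 38, with n = 4.
Posterior ∝ λ^6e^(−2λ) · λ^38e^(−4λ) = λ^44e^(−6λ), i.e. Gamma(shape=45, rate=6).
The mode of a Gamma(a, b) with a ≥ 1 (shape–rate) is (a−1)/b = 44/6 ≈ 7.333.

λ̂_MAP = 7.333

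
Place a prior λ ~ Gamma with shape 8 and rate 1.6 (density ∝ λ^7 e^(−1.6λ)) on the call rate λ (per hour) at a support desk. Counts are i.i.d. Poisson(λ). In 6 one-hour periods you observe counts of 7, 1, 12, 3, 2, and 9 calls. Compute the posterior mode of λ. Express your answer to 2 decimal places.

Σxᵢ = 7+1+12+3+2+9 = 34, with n = 6.
Posterior ∝ λ^7e^(−1.6λ) · λ^34e^(−6λ) = λ^41e^(−7.6λ), i.e. Gamma(shape=42, rate=7.6).
The mode of a Gamma(a, b) with a ≥ 1 (shape–rate) is (a−1)/b = 41/7.6 ≈ 5.39.

λ̂_MAP = 5.39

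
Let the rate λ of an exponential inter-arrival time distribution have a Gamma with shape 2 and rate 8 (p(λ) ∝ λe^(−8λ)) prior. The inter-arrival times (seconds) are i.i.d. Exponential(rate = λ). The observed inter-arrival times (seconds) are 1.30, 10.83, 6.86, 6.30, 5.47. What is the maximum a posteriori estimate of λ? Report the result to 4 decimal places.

The Exponential(rate=λ) likelihood is ∝ λ^n e^(−λΣtᵢ). Here n = 5 and Σtᵢ = 1.30 + 10.83 + 6.86 + 6.30 + 5.47 = 30.76.
Posterior ∝ λe^(−8λ) · λ^5e^(−30.76λ) = λ^6e^(−38.76λ), i.e. Gamma(7, 38.76).
Mode = (a−1)/b = 6/38.76 ≈ 0.1548.

λ̂_MAP = 0.1548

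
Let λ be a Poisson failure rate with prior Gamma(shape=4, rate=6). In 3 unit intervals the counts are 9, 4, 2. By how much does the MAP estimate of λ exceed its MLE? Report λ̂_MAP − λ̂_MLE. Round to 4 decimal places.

MAP − MLE = -3.0000

Σxᵢ = 15. Posterior is Gamma(19, 9); MAP = (19−1)/9 = 18/9 ≈ 2.00000.
MLE = x̄ = 15/3 ≈ 5.00000.
Difference = 18/9 − 15/3 = -3 ≈ -3.0000.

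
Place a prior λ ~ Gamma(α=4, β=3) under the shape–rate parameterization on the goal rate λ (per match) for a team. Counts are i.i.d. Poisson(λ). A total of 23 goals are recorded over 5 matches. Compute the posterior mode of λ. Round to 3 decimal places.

λ̂_MAP = 3.250

Σxᵢ = 23, n = 5.
Posterior ∝ λ^3e^(−3λ) · λ^23e^(−5λ) = λ^26e^(−8λ), i.e. Gamma(shape=27, rate=8).
The mode of a Gamma(a, b) with a ≥ 1 (shape–rate) is (a−1)/b = 26/8 ≈ 3.250.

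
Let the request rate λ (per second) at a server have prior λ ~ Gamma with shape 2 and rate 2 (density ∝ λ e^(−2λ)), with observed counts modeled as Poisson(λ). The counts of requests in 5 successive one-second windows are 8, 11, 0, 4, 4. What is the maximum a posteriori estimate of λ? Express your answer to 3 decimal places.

λ̂_MAP = 4.000

Σxᵢ = 8+11+0+4+4 = 27, with n = 5.
Posterior ∝ λe^(−2λ) · λ^27e^(−5λ) = λ^28e^(−7λ), i.e. Gamma(shape=29, rate=7).
The mode of a Gamma(a, b) with a ≥ 1 (shape–rate) is (a−1)/b = 28/7 ≈ 4.000.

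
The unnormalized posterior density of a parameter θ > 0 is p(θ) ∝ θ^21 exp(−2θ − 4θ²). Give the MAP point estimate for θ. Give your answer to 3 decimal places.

ℓ'(θ) = 21/θ − 2 − 8θ. Setting this to zero and multiplying by θ: 8θ² + 2θ − 21 = 0.
θ = (−2 + √(2² + 4·8·21)) / (2·8) = (−2 + √676) / 16 = (−2 + 26)/16 = 3/2.
ℓ''(θ) = −21/θ² − 8 < 0, confirming a maximum.

θ̂_MAP = 1.500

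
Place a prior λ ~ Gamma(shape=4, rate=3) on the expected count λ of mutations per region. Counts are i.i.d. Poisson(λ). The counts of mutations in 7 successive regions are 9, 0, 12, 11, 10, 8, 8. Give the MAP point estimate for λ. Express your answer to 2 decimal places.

λ̂_MAP = 6.10

Σxᵢ = 9+0+12+11+10+8+8 = 58, with n = 7.
Posterior ∝ λ^3e^(−3λ) · λ^58e^(−7λ) = λ^61e^(−10λ), i.e. Gamma(shape=62, rate=10).
The mode of a Gamma(a, b) with a ≥ 1 (shape–rate) is (a−1)/b = 61/10 ≈ 6.10.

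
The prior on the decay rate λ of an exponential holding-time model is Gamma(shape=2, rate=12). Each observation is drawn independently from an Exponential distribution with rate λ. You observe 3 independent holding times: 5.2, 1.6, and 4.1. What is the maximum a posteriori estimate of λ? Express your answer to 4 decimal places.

The Exponential(rate=λ) likelihood is ∝ λ^n e^(−λΣtᵢ). Here n = 3 and Σtᵢ = 5.2 + 1.6 + 4.1 = 10.9.
Posterior ∝ λe^(−12λ) · λ^3e^(−10.9λ) = λ^4e^(−22.9λ), i.e. Gamma(5, 22.9).
Mode = (a−1)/b = 4/22.9 ≈ 0.1747.

λ̂_MAP = 0.1747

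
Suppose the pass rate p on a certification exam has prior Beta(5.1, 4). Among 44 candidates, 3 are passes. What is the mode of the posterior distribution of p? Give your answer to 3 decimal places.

Prior: Beta(5.1, 4).
Data: 3 successes in 44 trials. The binomial likelihood contributes p^3(1−p)^41, so the posterior is Beta(5.1+3, 4+41) = Beta(8.1, 45).
For Beta(a, b) with a, b > 1 the mode is (a−1)/(a+b−2) = 7.1/51.1 ≈ 0.139.

p̂_MAP = 0.139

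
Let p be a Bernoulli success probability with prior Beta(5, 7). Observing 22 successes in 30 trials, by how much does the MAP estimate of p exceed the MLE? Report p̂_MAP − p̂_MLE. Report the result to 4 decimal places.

Posterior is Beta(27, 15); MAP = (27−1)/(42−2) = 26/40 ≈ 0.65000.
MLE ignores the prior: p̂_MLE = k/n = 22/30 ≈ 0.73333.
Difference = 26/40 − 22/30 = -1/12 ≈ -0.0833.

MAP − MLE = -0.0833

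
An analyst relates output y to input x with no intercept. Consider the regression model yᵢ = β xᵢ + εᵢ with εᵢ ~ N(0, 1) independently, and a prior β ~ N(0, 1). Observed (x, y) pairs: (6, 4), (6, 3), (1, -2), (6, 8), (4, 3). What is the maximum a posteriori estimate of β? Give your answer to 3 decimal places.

β̂_MAP = 0.794

log p(β | y) = −Σ(yᵢ − βxᵢ)²/(2·1) − β²/(2·1) + const.
Setting the derivative to zero: Σxᵢ(yᵢ − βxᵢ)/1 − β/1 = 0, so β = Σxᵢyᵢ / (Σxᵢ² + σ²/τ²).
Σxᵢyᵢ = 6·4 + 6·3 + 1·(-2) + 6·8 + 4·3 = 100; Σxᵢ² = 125; σ²/τ² = 1.
β̂_MAP = 100 / (125 + 1) = 100/126 ≈ 0.794.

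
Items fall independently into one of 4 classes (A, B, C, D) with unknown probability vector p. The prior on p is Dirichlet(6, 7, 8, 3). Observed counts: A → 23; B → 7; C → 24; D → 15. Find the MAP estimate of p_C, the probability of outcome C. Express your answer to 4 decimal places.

MAP estimate of p_C = 0.3483

The posterior is Dirichlet(αᵢ + nᵢ) = Dirichlet(29, 14, 32, 18).
For a Dirichlet(a₁,…,a_K) with all aᵢ > 1, the mode has j-th component (aⱼ − 1)/(Σaᵢ − K).
Here Σaᵢ = 93 and K = 4, so p_C = (32 − 1)/(93 − 4) = 31/89 ≈ 0.3483.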